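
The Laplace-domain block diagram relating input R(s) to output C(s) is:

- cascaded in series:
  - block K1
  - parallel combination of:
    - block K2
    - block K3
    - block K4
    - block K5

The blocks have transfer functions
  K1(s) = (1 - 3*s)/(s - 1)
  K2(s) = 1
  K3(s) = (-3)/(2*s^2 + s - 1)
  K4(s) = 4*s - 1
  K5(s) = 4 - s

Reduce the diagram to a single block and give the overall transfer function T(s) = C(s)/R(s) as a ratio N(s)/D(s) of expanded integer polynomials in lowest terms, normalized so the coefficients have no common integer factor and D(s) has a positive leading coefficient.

The answer is (-18*s^4 - 27*s^3 + 8*s^2 + 22*s - 7)/(2*s^3 - s^2 - 2*s + 1).

Reasoning:
Step 1 - combine K2, K3, K4, K5 in parallel; result (6*s^3 + 11*s^2 + s - 7)/(2*s^2 + s - 1)
Step 2 - multiply K1, (K2+K3+K4+K5) (series), giving the overall T(s)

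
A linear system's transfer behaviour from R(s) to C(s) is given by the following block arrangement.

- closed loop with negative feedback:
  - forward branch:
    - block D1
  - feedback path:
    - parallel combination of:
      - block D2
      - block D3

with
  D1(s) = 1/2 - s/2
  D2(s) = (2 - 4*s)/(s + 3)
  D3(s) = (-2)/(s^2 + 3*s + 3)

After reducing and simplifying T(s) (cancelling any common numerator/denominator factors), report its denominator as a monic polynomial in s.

Reducing step by step:

Step 1. sum the parallel branches D2, D3 = (-4*s^3 - 10*s^2 - 8*s)/(s^3 + 6*s^2 + 12*s + 9)
Step 2. close the feedback loop around D1, (D2+D3) = (-s^4 - 5*s^3 - 6*s^2 + 3*s + 9)/(4*s^4 + 8*s^3 + 10*s^2 + 16*s + 18)
No further cancellation is possible in the step-2 result, so that is T(s). Its denominator becomes monic after dividing by the leading coefficient 4.

Answer: s^4 + 2*s^3 + 5*s^2/2 + 4*s + 9/2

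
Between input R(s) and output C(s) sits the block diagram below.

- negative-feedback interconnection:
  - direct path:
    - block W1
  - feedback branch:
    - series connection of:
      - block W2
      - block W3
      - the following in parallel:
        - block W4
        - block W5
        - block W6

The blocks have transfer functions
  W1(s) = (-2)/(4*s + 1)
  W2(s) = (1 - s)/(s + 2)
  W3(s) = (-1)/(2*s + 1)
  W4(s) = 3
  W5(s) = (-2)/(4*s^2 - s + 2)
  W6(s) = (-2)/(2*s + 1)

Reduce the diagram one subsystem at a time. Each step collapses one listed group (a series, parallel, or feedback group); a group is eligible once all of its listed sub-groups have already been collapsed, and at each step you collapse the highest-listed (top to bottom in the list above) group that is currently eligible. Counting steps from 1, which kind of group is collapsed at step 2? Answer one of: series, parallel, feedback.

Reducing step by step:

(1) reduce the parallel group W4, W5, W6
(2) reduce the series chain W2, W3, (W4+W5+W6)
(3) feedback reduction of W1, (W2*W3*(W4+W5+W6))
At step 2 the group reduced is series.

Answer: series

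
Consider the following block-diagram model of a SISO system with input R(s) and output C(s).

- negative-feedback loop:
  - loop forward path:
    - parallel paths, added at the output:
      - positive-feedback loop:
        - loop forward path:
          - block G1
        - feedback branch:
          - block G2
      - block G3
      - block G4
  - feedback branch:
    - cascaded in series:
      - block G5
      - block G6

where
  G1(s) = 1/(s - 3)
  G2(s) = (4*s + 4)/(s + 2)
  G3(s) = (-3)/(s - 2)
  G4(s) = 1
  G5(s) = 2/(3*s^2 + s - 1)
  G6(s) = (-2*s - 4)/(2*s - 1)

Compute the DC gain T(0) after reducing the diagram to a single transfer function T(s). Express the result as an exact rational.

Reducing step by step:

(1) close the feedback loop around G1, G2 = (s + 2)/(s^2 - 5*s - 10)
(2) parallel reduction of [G1/(1-G1*G2)], G3, G4 = (s^3 - 9*s^2 + 15*s + 46)/(s^3 - 7*s^2 + 20)
(3) series reduction of G5, G6 = (-4*s - 8)/(6*s^3 - s^2 - 3*s + 1)
(4) close the feedback loop around ([G1/(1-G1*G2)]+G3+G4), (G5*G6) = (6*s^6 - 55*s^5 + 96*s^4 + 289*s^3 - 100*s^2 - 123*s + 46)/(6*s^6 - 43*s^5 + 170*s^3 - 15*s^2 - 364*s - 348)
Step 4 gives the overall T(s). Then T(0) = 46/(-348) = -23/174.

Answer: -23/174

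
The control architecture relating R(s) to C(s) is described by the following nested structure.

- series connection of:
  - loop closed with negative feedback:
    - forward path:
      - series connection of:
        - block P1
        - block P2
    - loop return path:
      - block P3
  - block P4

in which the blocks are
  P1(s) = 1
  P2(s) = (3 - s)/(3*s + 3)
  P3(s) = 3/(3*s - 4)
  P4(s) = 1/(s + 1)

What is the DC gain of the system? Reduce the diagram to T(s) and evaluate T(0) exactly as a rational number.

First reduce the diagram to T(s).

Step 1. multiply P1, P2 (series), giving (3 - s)/(3*s + 3)
Step 2. collapse the loop ((P1*P2) forward, P3 return), giving (-3*s^2 + 13*s - 12)/(9*s^2 - 6*s - 3)
Step 3. reduce the series chain [(P1*P2)/(1+(P1*P2)*P3)], P4, giving (-3*s^2 + 13*s - 12)/(9*s^3 + 3*s^2 - 9*s - 3)
Evaluating the step-3 result (the overall T(s)) at s = 0 gives T(0) = -12/(-3) = 4.

Answer: 4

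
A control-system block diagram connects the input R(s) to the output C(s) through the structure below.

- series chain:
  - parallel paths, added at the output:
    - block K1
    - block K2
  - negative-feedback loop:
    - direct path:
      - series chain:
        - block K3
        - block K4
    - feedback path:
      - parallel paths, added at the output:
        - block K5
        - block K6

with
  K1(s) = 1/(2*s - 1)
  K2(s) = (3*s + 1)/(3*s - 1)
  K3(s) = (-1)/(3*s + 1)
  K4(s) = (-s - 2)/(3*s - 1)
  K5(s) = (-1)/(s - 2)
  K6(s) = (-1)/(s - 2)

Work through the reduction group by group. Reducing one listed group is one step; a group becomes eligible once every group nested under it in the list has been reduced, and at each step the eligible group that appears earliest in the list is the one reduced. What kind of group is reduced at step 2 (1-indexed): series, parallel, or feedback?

1. sum the parallel branches K1, K2
2. series reduction of K3, K4
3. add K5, K6 (parallel)
4. apply the feedback formula to (K3*K4), (K5+K6)
5. cascade (K1+K2), [(K3*K4)/(1+(K3*K4)*(K5+K6))]
Step 2 collapses a series group.

Answer: series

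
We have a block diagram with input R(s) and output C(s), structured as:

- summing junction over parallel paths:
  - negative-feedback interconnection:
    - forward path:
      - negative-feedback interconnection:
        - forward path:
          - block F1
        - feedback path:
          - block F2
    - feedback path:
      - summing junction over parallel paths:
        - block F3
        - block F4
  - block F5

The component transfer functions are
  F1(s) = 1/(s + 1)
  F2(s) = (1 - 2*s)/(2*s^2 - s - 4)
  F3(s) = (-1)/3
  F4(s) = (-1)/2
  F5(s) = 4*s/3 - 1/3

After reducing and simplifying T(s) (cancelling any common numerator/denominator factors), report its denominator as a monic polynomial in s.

Reducing step by step:

[1] reduce the feedback loop with forward F1 and return F2: (2*s^2 - s - 4)/(2*s^3 + s^2 - 7*s - 3)
[2] sum the parallel branches F3, F4: (-5)/6
[3] feedback reduction of [F1/(1+F1*F2)], (F3+F4): (12*s^2 - 6*s - 24)/(12*s^3 - 4*s^2 - 37*s + 2)
[4] add [[F1/(1+F1*F2)]/(1+[F1/(1+F1*F2)]*(F3+F4))], F5 (parallel): (48*s^4 - 28*s^3 - 108*s^2 + 27*s - 74)/(36*s^3 - 12*s^2 - 111*s + 6)
That last expression is T(s), already simplified. Scaling its denominator by 1/36 (the reciprocal of the leading coefficient) yields the monic denominator.

Answer: s^3 - s^2/3 - 37*s/12 + 1/6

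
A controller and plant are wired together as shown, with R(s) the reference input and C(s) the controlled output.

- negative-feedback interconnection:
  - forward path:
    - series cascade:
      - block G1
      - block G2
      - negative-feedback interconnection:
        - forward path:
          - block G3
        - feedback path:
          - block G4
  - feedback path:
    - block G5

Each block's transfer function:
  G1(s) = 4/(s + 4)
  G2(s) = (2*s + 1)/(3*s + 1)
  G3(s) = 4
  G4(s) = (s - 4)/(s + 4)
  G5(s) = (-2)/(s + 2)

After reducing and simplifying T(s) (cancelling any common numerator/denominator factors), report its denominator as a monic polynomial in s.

First reduce the diagram to T(s).

Step 1. reduce the feedback loop with forward G3 and return G4: (4*s + 16)/(5*s - 12)
Step 2. combine G1, G2, [G3/(1+G3*G4)] in series: (32*s + 16)/(15*s^2 - 31*s - 12)
Step 3. apply the feedback formula to (G1*G2*[G3/(1+G3*G4)]), G5: (32*s^2 + 80*s + 32)/(15*s^3 - s^2 - 138*s - 56)
T(s) is the step-3 result (common factors already cancelled). Leading coefficient of the denominator: 15. Divide through by 15 for the monic polynomial.

Answer: s^3 - s^2/15 - 46*s/5 - 56/15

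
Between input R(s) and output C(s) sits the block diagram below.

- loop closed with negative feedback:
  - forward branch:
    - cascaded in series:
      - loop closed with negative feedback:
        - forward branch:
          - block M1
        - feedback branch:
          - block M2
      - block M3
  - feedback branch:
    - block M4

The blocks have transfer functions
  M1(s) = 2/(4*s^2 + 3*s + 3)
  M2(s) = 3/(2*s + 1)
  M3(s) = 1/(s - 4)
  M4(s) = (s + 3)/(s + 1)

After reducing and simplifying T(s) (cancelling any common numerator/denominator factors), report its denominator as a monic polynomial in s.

The answer is s^5 - 7*s^4/4 - 53*s^3/8 - 27*s^2/4 - 49*s/8 - 15/4.

Reasoning:
(1) apply the feedback formula to M1, M2 = (4*s + 2)/(8*s^3 + 10*s^2 + 9*s + 9)
(2) multiply [M1/(1+M1*M2)], M3 (series) = (4*s + 2)/(8*s^4 - 22*s^3 - 31*s^2 - 27*s - 36)
(3) close the feedback loop around ([M1/(1+M1*M2)]*M3), M4 = (4*s^2 + 6*s + 2)/(8*s^5 - 14*s^4 - 53*s^3 - 54*s^2 - 49*s - 30)
Step 3 gives the fully reduced T(s), with no common factor left to cancel. The denominator's leading coefficient is 8, so divide each of its coefficients by 8 to get the monic form.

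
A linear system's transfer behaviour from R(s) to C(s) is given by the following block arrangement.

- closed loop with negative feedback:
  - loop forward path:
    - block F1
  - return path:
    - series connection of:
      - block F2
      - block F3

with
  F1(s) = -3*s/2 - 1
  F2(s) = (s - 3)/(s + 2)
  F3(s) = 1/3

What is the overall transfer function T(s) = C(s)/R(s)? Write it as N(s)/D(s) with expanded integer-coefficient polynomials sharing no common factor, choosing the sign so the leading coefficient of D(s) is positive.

[1] multiply F2, F3 (series) -> (s - 3)/(3*s + 6)
[2] collapse the loop (F1 forward, (F2*F3) return), giving the overall T(s)

Therefore the answer is (9*s^2 + 24*s + 12)/(3*s^2 - 13*s - 18).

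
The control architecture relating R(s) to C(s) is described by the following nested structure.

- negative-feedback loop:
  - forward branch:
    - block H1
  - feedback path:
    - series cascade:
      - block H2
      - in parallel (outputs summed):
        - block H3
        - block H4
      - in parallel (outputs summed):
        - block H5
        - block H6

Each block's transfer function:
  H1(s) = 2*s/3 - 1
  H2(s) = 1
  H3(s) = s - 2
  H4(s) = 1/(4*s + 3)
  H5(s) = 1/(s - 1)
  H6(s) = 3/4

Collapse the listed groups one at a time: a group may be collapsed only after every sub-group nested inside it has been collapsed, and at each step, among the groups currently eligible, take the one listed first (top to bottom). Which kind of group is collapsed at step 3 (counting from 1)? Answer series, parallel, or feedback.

The answer is series.

Reasoning:
Step 1 - parallel reduction of H3, H4
Step 2 - parallel reduction of H5, H6
Step 3 - combine H2, (H3+H4), (H5+H6) in series
Step 4 - feedback reduction of H1, (H2*(H3+H4)*(H5+H6))
Step 3: series.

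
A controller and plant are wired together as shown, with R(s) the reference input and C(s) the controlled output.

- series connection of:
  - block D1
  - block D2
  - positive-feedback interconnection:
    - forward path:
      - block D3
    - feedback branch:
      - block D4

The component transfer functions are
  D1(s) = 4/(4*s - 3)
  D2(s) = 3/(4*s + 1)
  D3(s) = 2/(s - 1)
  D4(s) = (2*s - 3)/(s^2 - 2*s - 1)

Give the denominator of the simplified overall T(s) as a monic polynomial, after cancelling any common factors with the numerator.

Step 1. reduce the feedback loop with forward D3 and return D4, giving (2*s^2 - 4*s - 2)/(s^3 - 3*s^2 - 3*s + 7)
Step 2. multiply D1, D2, [D3/(1-D3*D4)] (series), giving (24*s^2 - 48*s - 24)/(16*s^5 - 56*s^4 - 27*s^3 + 145*s^2 - 47*s - 21)
The result of step 2 is T(s) in lowest terms. Its denominator has leading coefficient 16; dividing the denominator through by 16 makes it monic.

Answer: s^5 - 7*s^4/2 - 27*s^3/16 + 145*s^2/16 - 47*s/16 - 21/16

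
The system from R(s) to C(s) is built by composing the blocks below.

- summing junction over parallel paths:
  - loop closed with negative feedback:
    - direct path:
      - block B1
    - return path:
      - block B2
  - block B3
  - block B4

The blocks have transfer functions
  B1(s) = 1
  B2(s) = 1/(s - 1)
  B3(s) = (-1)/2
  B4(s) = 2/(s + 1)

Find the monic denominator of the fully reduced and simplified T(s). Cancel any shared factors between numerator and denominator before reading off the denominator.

First reduce the diagram to T(s).

Step 1. reduce the feedback loop with forward B1 and return B2: (s - 1)/s
Step 2. reduce the parallel group [B1/(1+B1*B2)], B3, B4: (s^2 + 3*s - 2)/(2*s^2 + 2*s)
T(s) is the step-2 result (common factors already cancelled). Leading coefficient of the denominator: 2. Divide through by 2 for the monic polynomial.

Answer: s^2 + s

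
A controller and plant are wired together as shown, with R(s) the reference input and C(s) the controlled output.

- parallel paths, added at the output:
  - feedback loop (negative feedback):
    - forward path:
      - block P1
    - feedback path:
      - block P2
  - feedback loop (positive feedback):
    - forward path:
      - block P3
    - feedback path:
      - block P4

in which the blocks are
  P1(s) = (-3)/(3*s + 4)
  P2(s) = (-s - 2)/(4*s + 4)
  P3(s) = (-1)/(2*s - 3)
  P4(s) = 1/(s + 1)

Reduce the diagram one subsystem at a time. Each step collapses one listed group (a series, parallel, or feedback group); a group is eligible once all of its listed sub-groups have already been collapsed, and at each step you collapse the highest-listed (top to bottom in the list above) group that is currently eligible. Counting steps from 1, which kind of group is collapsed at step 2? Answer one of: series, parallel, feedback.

Step 1. feedback reduction of P1, P2
Step 2. reduce the feedback loop with forward P3 and return P4
Step 3. parallel reduction of [P1/(1+P1*P2)], [P3/(1-P3*P4)]
Step 2: feedback.

Therefore the answer is feedback.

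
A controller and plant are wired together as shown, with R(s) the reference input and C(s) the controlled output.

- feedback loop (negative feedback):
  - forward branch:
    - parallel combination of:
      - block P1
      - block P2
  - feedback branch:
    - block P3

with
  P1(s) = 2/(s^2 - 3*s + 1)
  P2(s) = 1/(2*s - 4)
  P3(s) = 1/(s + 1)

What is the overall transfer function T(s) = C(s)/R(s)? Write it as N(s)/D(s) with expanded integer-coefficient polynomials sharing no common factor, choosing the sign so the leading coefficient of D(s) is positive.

Step 1. parallel reduction of P1, P2, giving (s^2 + s - 7)/(2*s^3 - 10*s^2 + 14*s - 4)
Step 2. reduce the feedback loop with forward (P1+P2) and return P3, giving the overall T(s)

Hence the answer: (s^3 + 2*s^2 - 6*s - 7)/(2*s^4 - 8*s^3 + 5*s^2 + 11*s - 11)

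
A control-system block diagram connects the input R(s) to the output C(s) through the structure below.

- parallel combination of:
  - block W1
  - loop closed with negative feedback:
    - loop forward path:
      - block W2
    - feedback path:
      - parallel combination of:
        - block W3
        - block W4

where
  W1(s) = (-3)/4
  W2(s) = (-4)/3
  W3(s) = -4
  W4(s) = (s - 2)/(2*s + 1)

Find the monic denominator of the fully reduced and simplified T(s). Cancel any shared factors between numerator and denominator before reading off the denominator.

Reducing step by step:

[1] add W3, W4 (parallel) -> (-7*s - 6)/(2*s + 1)
[2] reduce the feedback loop with forward W2 and return (W3+W4) -> (-8*s - 4)/(34*s + 27)
[3] combine W1, [W2/(1+W2*(W3+W4))] in parallel -> (-134*s - 97)/(136*s + 108)
Step 3 gives the fully reduced T(s), with no common factor left to cancel. The denominator's leading coefficient is 136, so divide each of its coefficients by 136 to get the monic form.

Answer: s + 27/34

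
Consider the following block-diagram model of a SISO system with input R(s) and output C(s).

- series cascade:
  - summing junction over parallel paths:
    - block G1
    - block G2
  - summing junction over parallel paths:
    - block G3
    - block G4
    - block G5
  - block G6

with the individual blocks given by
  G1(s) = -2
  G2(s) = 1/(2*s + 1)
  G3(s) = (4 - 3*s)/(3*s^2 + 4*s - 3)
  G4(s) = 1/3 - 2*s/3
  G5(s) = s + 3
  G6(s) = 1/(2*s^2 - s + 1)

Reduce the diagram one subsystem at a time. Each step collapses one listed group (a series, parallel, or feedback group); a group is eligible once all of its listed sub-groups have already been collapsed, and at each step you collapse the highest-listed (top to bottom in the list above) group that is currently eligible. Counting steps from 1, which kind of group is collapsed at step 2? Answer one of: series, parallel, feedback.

(1) add G1, G2 (parallel)
(2) combine G3, G4, G5 in parallel
(3) reduce the series chain (G1+G2), (G3+G4+G5), G6
At step 2 the group reduced is parallel.

Answer: parallel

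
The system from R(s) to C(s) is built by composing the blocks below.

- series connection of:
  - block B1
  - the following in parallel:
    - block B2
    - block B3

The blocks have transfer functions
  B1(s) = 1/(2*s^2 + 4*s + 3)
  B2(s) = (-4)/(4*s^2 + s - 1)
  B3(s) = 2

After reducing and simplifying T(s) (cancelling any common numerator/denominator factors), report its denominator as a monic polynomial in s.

First reduce the diagram to T(s).

Step 1 - combine B2, B3 in parallel -> (8*s^2 + 2*s - 6)/(4*s^2 + s - 1)
Step 2 - reduce the series chain B1, (B2+B3) -> (8*s^2 + 2*s - 6)/(8*s^4 + 18*s^3 + 14*s^2 - s - 3)
No further cancellation is possible in the step-2 result, so that is T(s). Its denominator becomes monic after dividing by the leading coefficient 8.

Answer: s^4 + 9*s^3/4 + 7*s^2/4 - s/8 - 3/8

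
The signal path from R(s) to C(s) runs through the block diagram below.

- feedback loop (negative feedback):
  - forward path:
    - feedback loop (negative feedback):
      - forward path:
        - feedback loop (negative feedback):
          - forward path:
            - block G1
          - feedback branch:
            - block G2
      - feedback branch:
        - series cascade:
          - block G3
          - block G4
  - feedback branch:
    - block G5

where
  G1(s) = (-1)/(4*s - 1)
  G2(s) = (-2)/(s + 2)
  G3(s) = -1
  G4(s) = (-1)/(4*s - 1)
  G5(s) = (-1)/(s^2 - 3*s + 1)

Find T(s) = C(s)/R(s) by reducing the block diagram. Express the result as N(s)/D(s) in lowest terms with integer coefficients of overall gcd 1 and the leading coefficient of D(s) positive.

(1) collapse the loop (G1 forward, G2 return) -> (-s - 2)/(4*s^2 + 7*s)
(2) cascade G3, G4 -> 1/(4*s - 1)
(3) feedback reduction of [G1/(1+G1*G2)], (G3*G4) -> (-4*s^2 - 7*s + 2)/(16*s^3 + 24*s^2 - 8*s - 2)
(4) feedback reduction of [[G1/(1+G1*G2)]/(1+[G1/(1+G1*G2)]*(G3*G4))], G5 - this is the overall T(s), already in the required normalized form

Final answer: (-4*s^4 + 5*s^3 + 19*s^2 - 13*s + 2)/(16*s^5 - 24*s^4 - 64*s^3 + 50*s^2 + 5*s - 4)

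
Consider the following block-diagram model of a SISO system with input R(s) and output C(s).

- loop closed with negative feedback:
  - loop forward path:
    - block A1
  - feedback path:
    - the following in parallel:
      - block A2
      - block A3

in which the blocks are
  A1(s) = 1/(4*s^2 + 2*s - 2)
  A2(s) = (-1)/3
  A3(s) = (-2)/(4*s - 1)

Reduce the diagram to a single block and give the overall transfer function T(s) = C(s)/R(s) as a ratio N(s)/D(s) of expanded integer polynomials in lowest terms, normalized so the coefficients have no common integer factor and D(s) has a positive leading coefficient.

Reducing step by step:

Step 1 - add A2, A3 (parallel) = (-4*s - 5)/(12*s - 3)
Step 2 - collapse the loop (A1 forward, (A2+A3) return), giving the overall T(s)

Answer: (12*s - 3)/(48*s^3 + 12*s^2 - 34*s + 1)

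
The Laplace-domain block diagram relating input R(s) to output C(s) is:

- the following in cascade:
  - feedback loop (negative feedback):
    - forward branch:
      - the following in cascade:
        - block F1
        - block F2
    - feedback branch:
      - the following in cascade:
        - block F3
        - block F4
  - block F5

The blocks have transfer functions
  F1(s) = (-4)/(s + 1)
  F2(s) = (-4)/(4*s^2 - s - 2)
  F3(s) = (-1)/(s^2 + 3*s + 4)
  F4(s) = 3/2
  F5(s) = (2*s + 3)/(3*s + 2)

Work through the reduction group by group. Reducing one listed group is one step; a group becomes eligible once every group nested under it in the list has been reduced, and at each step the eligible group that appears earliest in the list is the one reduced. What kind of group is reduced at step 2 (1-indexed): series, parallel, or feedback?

(1) combine F1, F2 in series
(2) reduce the series chain F3, F4
(3) reduce the feedback loop with forward (F1*F2) and return (F3*F4)
(4) cascade [(F1*F2)/(1+(F1*F2)*(F3*F4))], F5
Step 2 collapses a series group.

Hence the answer: series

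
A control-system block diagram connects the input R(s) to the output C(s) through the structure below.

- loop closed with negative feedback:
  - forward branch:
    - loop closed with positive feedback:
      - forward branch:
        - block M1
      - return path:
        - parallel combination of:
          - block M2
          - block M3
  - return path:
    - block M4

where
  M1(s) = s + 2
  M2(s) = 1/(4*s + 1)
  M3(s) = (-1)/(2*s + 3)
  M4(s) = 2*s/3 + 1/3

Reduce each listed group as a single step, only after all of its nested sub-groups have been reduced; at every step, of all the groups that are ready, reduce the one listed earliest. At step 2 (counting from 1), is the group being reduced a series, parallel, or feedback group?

Step 1 - sum the parallel branches M2, M3
Step 2 - apply the feedback formula to M1, (M2+M3)
Step 3 - reduce the feedback loop with forward [M1/(1-M1*(M2+M3))] and return M4
So the answer for step 2 is feedback.

Therefore the answer is feedback.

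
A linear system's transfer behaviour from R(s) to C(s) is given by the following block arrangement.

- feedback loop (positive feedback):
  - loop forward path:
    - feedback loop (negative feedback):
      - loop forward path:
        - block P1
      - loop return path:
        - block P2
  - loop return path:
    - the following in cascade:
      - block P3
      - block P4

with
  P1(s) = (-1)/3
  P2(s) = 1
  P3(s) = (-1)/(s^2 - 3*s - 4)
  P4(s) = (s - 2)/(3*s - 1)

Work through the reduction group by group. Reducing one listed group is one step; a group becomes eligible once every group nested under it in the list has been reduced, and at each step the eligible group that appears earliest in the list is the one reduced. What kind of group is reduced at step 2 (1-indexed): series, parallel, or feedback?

The answer is series.

Reasoning:
Step 1: feedback reduction of P1, P2
Step 2: combine P3, P4 in series
Step 3: feedback reduction of [P1/(1+P1*P2)], (P3*P4)
At step 2 the group reduced is series.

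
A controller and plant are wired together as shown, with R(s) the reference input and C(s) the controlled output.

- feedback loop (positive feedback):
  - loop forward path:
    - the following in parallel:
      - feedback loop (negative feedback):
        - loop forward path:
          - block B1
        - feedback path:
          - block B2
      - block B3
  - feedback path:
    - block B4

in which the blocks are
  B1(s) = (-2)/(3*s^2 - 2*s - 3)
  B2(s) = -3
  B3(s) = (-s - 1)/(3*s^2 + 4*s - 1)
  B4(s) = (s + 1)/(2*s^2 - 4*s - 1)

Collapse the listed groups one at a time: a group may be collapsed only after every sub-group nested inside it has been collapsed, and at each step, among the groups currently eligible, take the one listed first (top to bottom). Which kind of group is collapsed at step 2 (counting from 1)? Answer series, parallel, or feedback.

The answer is parallel.

Reasoning:
Step 1: close the feedback loop around B1, B2
Step 2: reduce the parallel group [B1/(1+B1*B2)], B3
Step 3: feedback reduction of ([B1/(1+B1*B2)]+B3), B4
So the answer for step 2 is parallel.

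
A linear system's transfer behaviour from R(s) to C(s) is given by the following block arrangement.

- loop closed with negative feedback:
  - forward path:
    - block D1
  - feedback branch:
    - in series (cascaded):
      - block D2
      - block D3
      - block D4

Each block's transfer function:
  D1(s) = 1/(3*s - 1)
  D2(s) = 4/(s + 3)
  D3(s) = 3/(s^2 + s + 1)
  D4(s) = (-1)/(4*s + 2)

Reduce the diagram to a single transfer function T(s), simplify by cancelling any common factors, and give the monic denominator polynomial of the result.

The answer is s^5 + 25*s^4/6 + 9*s^3/2 + 3*s^2 - s/6 - 3/2.

Reasoning:
[1] cascade D2, D3, D4, giving (-6)/(2*s^4 + 9*s^3 + 12*s^2 + 10*s + 3)
[2] feedback reduction of D1, (D2*D3*D4), giving (2*s^4 + 9*s^3 + 12*s^2 + 10*s + 3)/(6*s^5 + 25*s^4 + 27*s^3 + 18*s^2 - s - 9)
The result of step 2 is T(s) in lowest terms. Its denominator has leading coefficient 6; dividing the denominator through by 6 makes it monic.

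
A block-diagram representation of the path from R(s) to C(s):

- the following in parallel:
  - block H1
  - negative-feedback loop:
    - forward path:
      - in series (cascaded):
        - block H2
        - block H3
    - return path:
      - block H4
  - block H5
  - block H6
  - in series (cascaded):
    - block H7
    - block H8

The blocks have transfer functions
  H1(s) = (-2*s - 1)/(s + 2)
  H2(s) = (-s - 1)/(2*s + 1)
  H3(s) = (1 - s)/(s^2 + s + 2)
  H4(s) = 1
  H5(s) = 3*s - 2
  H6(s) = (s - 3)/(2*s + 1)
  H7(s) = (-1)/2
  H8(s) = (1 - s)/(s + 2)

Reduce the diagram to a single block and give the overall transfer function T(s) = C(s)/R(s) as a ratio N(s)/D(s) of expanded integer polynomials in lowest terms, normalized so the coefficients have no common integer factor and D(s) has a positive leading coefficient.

(1) multiply H2, H3 (series), giving (s^2 - 1)/(2*s^3 + 3*s^2 + 5*s + 2)
(2) close the feedback loop around (H2*H3), H4, giving (s^2 - 1)/(2*s^3 + 4*s^2 + 5*s + 1)
(3) cascade H7, H8, giving (s - 1)/(2*s + 4)
(4) reduce the parallel group H1, [(H2*H3)/(1+(H2*H3)*H4)], H5, H6, (H7*H8), which is the overall transfer function T(s) = C(s)/R(s) in lowest terms

Answer: (24*s^6 + 84*s^5 + 98*s^4 - 10*s^3 - 169*s^2 - 144*s - 27)/(8*s^5 + 36*s^4 + 68*s^3 + 70*s^2 + 30*s + 4)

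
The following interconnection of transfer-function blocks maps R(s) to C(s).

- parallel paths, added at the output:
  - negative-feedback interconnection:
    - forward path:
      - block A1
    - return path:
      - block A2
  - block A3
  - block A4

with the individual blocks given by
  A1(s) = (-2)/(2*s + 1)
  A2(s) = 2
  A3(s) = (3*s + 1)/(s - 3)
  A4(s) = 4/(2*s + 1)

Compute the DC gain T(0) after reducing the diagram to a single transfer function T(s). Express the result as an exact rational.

Reducing step by step:

(1) feedback reduction of A1, A2, giving (-2)/(2*s - 3)
(2) add [A1/(1+A1*A2)], A3, A4 (parallel), giving (12*s^3 - 4*s^2 - 39*s + 39)/(4*s^3 - 16*s^2 + 9*s + 9)
Step 2 gives the overall T(s). Then T(0) = 39/9 = 13/3.

Answer: 13/3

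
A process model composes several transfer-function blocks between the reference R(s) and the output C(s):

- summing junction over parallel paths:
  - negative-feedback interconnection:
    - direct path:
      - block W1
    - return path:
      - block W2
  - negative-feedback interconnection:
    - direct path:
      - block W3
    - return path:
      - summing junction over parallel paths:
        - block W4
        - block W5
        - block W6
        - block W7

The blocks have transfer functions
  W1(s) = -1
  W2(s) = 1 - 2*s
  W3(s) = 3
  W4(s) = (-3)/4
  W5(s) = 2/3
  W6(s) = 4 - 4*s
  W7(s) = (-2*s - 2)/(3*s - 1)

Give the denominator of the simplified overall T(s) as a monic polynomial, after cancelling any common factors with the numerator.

(1) apply the feedback formula to W1, W2: (-1)/(2*s)
(2) add W4, W5, W6, W7 (parallel): (-144*s^2 + 165*s - 71)/(36*s - 12)
(3) apply the feedback formula to W3, (W4+W5+W6+W7): (4 - 12*s)/(48*s^2 - 59*s + 25)
(4) reduce the parallel group [W1/(1+W1*W2)], [W3/(1+W3*(W4+W5+W6+W7))]: (-72*s^2 + 67*s - 25)/(96*s^3 - 118*s^2 + 50*s)
No further cancellation is possible in the step-4 result, so that is T(s). Its denominator becomes monic after dividing by the leading coefficient 96.

Answer: s^3 - 59*s^2/48 + 25*s/48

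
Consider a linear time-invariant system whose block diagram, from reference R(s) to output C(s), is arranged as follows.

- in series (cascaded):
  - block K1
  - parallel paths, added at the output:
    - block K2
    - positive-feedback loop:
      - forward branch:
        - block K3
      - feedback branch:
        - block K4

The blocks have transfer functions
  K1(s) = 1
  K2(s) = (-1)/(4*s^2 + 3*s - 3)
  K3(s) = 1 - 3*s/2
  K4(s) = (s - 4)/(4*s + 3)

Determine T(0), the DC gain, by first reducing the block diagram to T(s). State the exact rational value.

1. apply the feedback formula to K3, K4 = (-12*s^2 - s + 6)/(3*s^2 - 6*s + 14)
2. sum the parallel branches K2, [K3/(1-K3*K4)] = (-48*s^4 - 40*s^3 + 54*s^2 + 27*s - 32)/(12*s^4 - 15*s^3 + 29*s^2 + 60*s - 42)
3. cascade K1, (K2+[K3/(1-K3*K4)]) = (-48*s^4 - 40*s^3 + 54*s^2 + 27*s - 32)/(12*s^4 - 15*s^3 + 29*s^2 + 60*s - 42)
Step 3 gives the overall T(s). Then T(0) = -32/(-42) = 16/21.

Hence the answer: 16/21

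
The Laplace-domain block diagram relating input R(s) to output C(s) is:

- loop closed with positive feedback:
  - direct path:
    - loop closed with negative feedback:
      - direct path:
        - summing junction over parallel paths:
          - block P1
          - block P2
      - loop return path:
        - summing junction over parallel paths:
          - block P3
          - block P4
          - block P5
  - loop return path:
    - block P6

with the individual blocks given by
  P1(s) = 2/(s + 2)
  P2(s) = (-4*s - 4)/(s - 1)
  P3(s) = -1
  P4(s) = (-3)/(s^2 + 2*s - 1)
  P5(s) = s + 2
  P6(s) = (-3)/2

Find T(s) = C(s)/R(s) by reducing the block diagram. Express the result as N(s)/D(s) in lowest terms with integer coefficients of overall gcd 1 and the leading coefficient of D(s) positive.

Step 1 - parallel reduction of P1, P2, giving (-4*s^2 - 10*s - 10)/(s^2 + s - 2)
Step 2 - reduce the parallel group P3, P4, P5, giving (s^3 + 3*s^2 + s - 4)/(s^2 + 2*s - 1)
Step 3 - apply the feedback formula to (P1+P2), (P3+P4+P5), giving (4*s^4 + 18*s^3 + 26*s^2 + 10*s - 10)/(4*s^5 + 21*s^4 + 41*s^3 + 25*s^2 - 25*s - 42)
Step 4 - feedback reduction of [(P1+P2)/(1+(P1+P2)*(P3+P4+P5))], P6: this yields T(s), and no further normalization is needed

Final answer: (4*s^4 + 18*s^3 + 26*s^2 + 10*s - 10)/(4*s^5 + 27*s^4 + 68*s^3 + 64*s^2 - 10*s - 57)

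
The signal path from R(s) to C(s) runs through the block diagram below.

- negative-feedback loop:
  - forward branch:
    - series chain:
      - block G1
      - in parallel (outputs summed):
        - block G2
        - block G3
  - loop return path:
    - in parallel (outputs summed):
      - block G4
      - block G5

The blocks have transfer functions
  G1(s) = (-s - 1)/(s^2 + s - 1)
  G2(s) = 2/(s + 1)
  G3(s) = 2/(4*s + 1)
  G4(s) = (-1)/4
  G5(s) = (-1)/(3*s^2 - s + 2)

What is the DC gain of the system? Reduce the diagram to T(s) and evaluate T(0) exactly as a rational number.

The answer is -2.

Reasoning:
1. combine G2, G3 in parallel: (10*s + 4)/(4*s^2 + 5*s + 1)
2. cascade G1, (G2+G3): (-10*s - 4)/(4*s^3 + 5*s^2 - 3*s - 1)
3. reduce the parallel group G4, G5: (-3*s^2 + s - 6)/(12*s^2 - 4*s + 8)
4. close the feedback loop around (G1*(G2+G3)), (G4+G5): (-60*s^3 - 4*s^2 - 32*s - 16)/(24*s^5 + 22*s^4 + 3*s^3 + 21*s^2 + 18*s + 8)
Step 4 gives the overall T(s). Then T(0) = -16/8 = -2.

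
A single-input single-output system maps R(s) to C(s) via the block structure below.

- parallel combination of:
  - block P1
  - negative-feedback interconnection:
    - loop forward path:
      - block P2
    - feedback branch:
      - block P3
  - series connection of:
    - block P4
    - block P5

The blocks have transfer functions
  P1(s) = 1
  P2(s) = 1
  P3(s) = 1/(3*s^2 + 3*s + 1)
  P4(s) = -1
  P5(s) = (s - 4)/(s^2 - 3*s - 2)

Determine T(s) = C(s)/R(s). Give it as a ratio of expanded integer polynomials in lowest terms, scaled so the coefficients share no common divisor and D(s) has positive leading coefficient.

Step 1: collapse the loop (P2 forward, P3 return) -> (3*s^2 + 3*s + 1)/(3*s^2 + 3*s + 2)
Step 2: combine P4, P5 in series -> (4 - s)/(s^2 - 3*s - 2)
Step 3: add P1, [P2/(1+P2*P3)], (P4*P5) (parallel); the result is T(s) itself (integer coefficients, no common factor, positive leading denominator coefficient)

Hence the answer: (6*s^4 - 15*s^3 - 18*s^2 - 11*s + 2)/(3*s^4 - 6*s^3 - 13*s^2 - 12*s - 4)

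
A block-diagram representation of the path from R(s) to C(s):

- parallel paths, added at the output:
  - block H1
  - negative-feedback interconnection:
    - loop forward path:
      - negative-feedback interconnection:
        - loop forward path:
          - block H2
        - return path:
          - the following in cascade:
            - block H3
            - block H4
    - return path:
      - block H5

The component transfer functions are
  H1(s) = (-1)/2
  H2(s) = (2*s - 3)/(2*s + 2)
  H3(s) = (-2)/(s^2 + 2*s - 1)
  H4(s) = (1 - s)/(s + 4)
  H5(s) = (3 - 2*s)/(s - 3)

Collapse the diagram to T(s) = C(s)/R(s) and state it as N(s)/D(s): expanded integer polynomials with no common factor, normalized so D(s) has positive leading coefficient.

The answer is (-6*s^5 - 10*s^4 + 85*s^3 - 14*s^2 - 299*s + 114)/(4*s^5 + 8*s^4 - 46*s^3 + 96*s^2 + 202*s - 84).

Reasoning:
[1] series reduction of H3, H4 gives (2*s - 2)/(s^3 + 6*s^2 + 7*s - 4)
[2] apply the feedback formula to H2, (H3*H4) gives (2*s^4 + 9*s^3 - 4*s^2 - 29*s + 12)/(2*s^4 + 14*s^3 + 30*s^2 - 4*s - 2)
[3] collapse the loop ([H2/(1+H2*(H3*H4))] forward, H5 return) gives (-2*s^5 - 3*s^4 + 31*s^3 + 17*s^2 - 99*s + 36)/(2*s^5 + 4*s^4 - 23*s^3 + 48*s^2 + 101*s - 42)
[4] parallel reduction of H1, [[H2/(1+H2*(H3*H4))]/(1+[H2/(1+H2*(H3*H4))]*H5)]: this yields T(s), and no further normalization is needed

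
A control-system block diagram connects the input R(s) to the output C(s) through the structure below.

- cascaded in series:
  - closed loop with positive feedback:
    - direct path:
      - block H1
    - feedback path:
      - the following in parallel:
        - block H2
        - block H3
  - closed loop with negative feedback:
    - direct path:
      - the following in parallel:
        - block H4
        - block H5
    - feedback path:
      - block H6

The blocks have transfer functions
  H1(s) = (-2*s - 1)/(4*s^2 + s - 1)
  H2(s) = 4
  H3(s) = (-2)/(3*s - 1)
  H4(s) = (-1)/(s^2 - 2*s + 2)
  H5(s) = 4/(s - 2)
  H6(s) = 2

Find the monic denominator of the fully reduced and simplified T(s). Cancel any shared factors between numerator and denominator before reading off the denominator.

Answer: s^6 + 71*s^5/12 - 14*s^4/3 - 35*s^3/4 + 33*s^2 - s/3 - 20/3

Working:
[1] add H2, H3 (parallel) = (12*s - 6)/(3*s - 1)
[2] collapse the loop (H1 forward, (H2+H3) return) = (-6*s^2 - s + 1)/(12*s^3 + 23*s^2 - 4*s - 5)
[3] add H4, H5 (parallel) = (4*s^2 - 9*s + 10)/(s^3 - 4*s^2 + 6*s - 4)
[4] close the feedback loop around (H4+H5), H6 = (4*s^2 - 9*s + 10)/(s^3 + 4*s^2 - 12*s + 16)
[5] series reduction of [H1/(1-H1*(H2+H3))], [(H4+H5)/(1+(H4+H5)*H6)] = (-24*s^4 + 50*s^3 - 47*s^2 - 19*s + 10)/(12*s^6 + 71*s^5 - 56*s^4 - 105*s^3 + 396*s^2 - 4*s - 80)
T(s) is the step-5 result (common factors already cancelled). Leading coefficient of the denominator: 12. Divide through by 12 for the monic polynomial.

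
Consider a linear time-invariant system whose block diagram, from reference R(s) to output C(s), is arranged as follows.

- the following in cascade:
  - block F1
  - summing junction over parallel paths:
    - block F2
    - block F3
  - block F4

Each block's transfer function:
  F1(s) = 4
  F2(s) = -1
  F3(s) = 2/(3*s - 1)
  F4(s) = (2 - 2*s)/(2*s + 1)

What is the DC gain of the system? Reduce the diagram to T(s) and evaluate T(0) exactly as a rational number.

1. parallel reduction of F2, F3; result (3 - 3*s)/(3*s - 1)
2. combine F1, (F2+F3), F4 in series; result (24*s^2 - 48*s + 24)/(6*s^2 + s - 1)
The step-2 result is T(s). Setting s = 0: T(0) = 24/(-1) = -24.

Answer: -24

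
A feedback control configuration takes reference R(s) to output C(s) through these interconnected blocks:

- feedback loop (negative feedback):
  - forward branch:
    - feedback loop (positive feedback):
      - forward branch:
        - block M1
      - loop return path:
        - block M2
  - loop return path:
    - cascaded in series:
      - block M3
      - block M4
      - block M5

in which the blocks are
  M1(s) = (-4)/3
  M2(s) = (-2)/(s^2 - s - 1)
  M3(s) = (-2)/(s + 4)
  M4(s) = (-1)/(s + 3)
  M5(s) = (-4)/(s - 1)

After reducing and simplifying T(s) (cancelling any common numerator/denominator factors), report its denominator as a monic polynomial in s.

The answer is s^5 + 5*s^4 - 14*s^3/3 - 85*s^2/3 - 17*s + 100/3.

Reasoning:
1. feedback reduction of M1, M2, giving (-4*s^2 + 4*s + 4)/(3*s^2 - 3*s - 11)
2. combine M3, M4, M5 in series, giving (-8)/(s^3 + 6*s^2 + 5*s - 12)
3. collapse the loop ([M1/(1-M1*M2)] forward, (M3*M4*M5) return), giving (-4*s^5 - 20*s^4 + 8*s^3 + 92*s^2 - 28*s - 48)/(3*s^5 + 15*s^4 - 14*s^3 - 85*s^2 - 51*s + 100)
That last expression is T(s), already simplified. Scaling its denominator by 1/3 (the reciprocal of the leading coefficient) yields the monic denominator.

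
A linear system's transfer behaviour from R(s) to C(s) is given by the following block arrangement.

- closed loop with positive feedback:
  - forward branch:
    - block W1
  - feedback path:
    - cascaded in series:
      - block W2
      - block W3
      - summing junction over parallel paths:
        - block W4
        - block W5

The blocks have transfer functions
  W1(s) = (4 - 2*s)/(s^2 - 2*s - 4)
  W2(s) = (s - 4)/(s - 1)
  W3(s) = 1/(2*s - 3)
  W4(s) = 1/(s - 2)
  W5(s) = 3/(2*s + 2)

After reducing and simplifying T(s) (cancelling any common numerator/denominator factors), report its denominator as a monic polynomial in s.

Step 1. sum the parallel branches W4, W5 = (5*s - 4)/(2*s^2 - 2*s - 4)
Step 2. combine W2, W3, (W4+W5) in series = (5*s^2 - 24*s + 16)/(4*s^4 - 14*s^3 + 8*s^2 + 14*s - 12)
Step 3. reduce the feedback loop with forward W1 and return (W2*W3*(W4+W5)) = (-4*s^4 + 14*s^3 - 8*s^2 - 14*s + 12)/(2*s^5 - 7*s^4 - 4*s^3 + 24*s^2 - 22*s + 4)
The result of step 3 is T(s) in lowest terms. Its denominator has leading coefficient 2; dividing the denominator through by 2 makes it monic.

Answer: s^5 - 7*s^4/2 - 2*s^3 + 12*s^2 - 11*s + 2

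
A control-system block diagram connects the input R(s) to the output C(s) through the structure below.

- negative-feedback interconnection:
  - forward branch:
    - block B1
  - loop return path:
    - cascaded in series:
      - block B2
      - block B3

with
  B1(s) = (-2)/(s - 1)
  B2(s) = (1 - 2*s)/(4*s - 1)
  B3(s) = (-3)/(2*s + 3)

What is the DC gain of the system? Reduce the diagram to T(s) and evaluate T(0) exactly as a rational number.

The answer is 2/3.

Reasoning:
(1) cascade B2, B3, giving (6*s - 3)/(8*s^2 + 10*s - 3)
(2) feedback reduction of B1, (B2*B3), giving (-16*s^2 - 20*s + 6)/(8*s^3 + 2*s^2 - 25*s + 9)
That last expression is T(s); at s = 0 only the constant terms survive, so T(0) = 6/9 = 2/3.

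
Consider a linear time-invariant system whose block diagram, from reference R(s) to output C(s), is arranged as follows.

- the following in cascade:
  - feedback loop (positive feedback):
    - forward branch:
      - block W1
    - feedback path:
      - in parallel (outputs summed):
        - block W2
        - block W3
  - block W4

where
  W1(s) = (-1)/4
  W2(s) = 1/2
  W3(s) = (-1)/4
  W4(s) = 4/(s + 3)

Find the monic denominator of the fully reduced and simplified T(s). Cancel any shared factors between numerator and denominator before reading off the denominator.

First reduce the diagram to T(s).

Step 1 - add W2, W3 (parallel) gives 1/4
Step 2 - apply the feedback formula to W1, (W2+W3) gives (-4)/17
Step 3 - series reduction of [W1/(1-W1*(W2+W3))], W4 gives (-16)/(17*s + 51)
T(s) is the step-3 result (common factors already cancelled). Leading coefficient of the denominator: 17. Divide through by 17 for the monic polynomial.

Answer: s + 3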